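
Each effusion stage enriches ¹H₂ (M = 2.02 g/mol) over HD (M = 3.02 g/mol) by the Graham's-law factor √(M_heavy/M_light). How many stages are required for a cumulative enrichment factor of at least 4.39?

Per stage α = (3.02/2.02)^(1/2) = 1.49505^0.5, giving ln α = 0.2011.
Need α^N ≥ 4.39 ⇒ N ≥ ln(4.39) / ln α = 1.479 / 0.2011 = 7.36.
So at least 8 stages are needed.

8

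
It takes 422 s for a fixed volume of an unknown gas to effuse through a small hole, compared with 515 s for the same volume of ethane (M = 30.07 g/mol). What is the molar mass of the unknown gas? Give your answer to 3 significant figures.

20.2 g/mol

From Graham's law, t_X/t_C₂H₆ = √(M_X/M_C₂H₆).
422/515 = 0.8194 = √(M_X/30.07)
M_X = 30.07 × 0.8194² = 30.07 × 0.6714 = 20.2 g/mol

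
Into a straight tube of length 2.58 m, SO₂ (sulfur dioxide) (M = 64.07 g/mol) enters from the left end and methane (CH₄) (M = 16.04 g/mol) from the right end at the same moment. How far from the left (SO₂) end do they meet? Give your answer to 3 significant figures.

Distances travelled in equal time are proportional to diffusion rates, so d_SO₂/d_CH₄ = √(M_CH₄/M_SO₂) = √(16.04/64.07) = 0.5004.
With d_SO₂ + d_CH₄ = 2.58 m, d_CH₄ = 2.58/(1 + 0.5004) = 1.720 m.
d_SO₂ = 2.58 − 1.720 = 0.860 m.

0.860 m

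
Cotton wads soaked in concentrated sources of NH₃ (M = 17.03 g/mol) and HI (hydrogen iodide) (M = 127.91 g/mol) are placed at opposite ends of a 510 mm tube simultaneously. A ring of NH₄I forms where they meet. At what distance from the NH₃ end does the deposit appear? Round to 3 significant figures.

374 mm

Graham's law gives d_NH₃/d_HI = rate_NH₃/rate_HI = √(M_HI/M_NH₃) = √(127.91/17.03) = 2.741.
With d_NH₃ + d_HI = 510 mm, d_HI = 510/(1 + 2.741) = 136.3 mm.
d_NH₃ = 510 − 136.3 = 374 mm.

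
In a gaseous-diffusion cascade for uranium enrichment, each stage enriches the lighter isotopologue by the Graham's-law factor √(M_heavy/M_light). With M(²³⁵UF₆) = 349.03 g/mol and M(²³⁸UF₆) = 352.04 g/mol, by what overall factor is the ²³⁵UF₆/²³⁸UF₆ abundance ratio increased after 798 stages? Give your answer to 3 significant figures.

30.8

After 798 stages the ratio has grown by (√(352.04/349.03))^798 = (352.04/349.03)^(798/2).
= 1.00862^399 = 30.8.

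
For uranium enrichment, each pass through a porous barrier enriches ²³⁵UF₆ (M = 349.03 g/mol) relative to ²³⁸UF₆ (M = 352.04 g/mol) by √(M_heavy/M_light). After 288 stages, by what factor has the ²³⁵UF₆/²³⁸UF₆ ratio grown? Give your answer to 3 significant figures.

Overall factor = α^288 with α = √(352.04/349.03), i.e. (352.04/349.03)^(288/2).
= 1.00862^144 = 3.44.

3.44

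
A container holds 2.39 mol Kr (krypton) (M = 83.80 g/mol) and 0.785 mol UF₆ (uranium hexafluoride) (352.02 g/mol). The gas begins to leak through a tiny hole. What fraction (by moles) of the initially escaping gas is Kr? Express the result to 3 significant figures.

Each component's effusion rate ∝ (its partial pressure)·(1/√M) ∝ n_i/√M_i.
Mole fraction of Kr in the effusate = (n_Kr/√M_Kr) / (n_Kr/√M_Kr + n_UF₆/√M_UF₆)
= (2.39/√83.80) / (2.39/√83.80 + 0.785/√352.02) = 0.2611/(0.2611 + 0.04184) = 0.862.

0.862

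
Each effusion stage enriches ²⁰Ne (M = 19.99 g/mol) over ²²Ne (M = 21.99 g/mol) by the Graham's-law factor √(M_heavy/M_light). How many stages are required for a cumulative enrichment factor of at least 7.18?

Per stage α = (21.99/19.99)^(1/2) = 1.10005^0.5, giving ln α = 0.04768.
Need α^N ≥ 7.18 ⇒ N ≥ ln(7.18) / ln α = 1.971 / 0.04768 = 41.35.
So at least 42 stages are needed.

42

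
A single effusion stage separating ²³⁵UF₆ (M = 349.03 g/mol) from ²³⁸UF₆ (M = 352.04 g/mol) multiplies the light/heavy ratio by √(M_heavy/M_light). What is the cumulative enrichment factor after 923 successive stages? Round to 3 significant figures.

52.6

Overall factor = α^923 with α = √(352.04/349.03), i.e. (352.04/349.03)^(923/2).
= 1.00862^(923/2) = 52.6.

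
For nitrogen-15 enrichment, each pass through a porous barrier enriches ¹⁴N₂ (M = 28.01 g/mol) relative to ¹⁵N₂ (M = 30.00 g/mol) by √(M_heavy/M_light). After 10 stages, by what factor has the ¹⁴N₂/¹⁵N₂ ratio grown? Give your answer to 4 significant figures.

1.409

The single-stage factor is √(M_heavy/M_light), so 10 stages give [√(30.00/28.01)]^10 = (30.00/28.01)^(10/2).
= 1.07105^5 = 1.409.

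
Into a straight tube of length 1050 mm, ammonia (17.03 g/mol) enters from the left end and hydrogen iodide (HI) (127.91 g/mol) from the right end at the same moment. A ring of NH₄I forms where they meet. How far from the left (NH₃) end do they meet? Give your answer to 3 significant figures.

Graham's law gives d_NH₃/d_HI = rate_NH₃/rate_HI = √(M_HI/M_NH₃) = √(127.91/17.03) = 2.741.
With d_NH₃ + d_HI = 1050 mm, d_HI = 1050/(1 + 2.741) = 280.7 mm.
d_NH₃ = 1050 − 280.7 = 769 mm.

769 mm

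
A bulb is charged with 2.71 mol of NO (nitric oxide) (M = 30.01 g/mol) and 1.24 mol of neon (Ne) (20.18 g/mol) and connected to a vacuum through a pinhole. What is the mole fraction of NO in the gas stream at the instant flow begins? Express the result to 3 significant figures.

The effusion rate of species i is ∝ p_i/√M_i ∝ n_i/√M_i.
So x_NO in the escaping gas = (n_NO/√M_NO) / Σ(n_i/√M_i)
= (2.71/√30.01) / (2.71/√30.01 + 1.24/√20.18) = 0.4947/(0.4947 + 0.2760) = 0.642.

0.642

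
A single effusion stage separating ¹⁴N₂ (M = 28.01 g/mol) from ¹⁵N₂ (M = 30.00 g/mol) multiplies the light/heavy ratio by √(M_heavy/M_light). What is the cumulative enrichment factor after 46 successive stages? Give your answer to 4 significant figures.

After 46 stages the ratio has grown by (√(30.00/28.01))^46 = (30.00/28.01)^(46/2).
= 1.07105^23 = 4.848.

4.848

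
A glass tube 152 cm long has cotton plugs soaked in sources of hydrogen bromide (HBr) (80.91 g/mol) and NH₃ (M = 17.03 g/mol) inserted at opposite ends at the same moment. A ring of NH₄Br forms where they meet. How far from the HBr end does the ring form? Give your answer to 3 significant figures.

47.8 cm

In equal time, each gas travels a distance ∝ its rate ∝ 1/√M, so d_HBr/d_NH₃ = √(M_NH₃/M_HBr) = √(17.03/80.91) = 0.4588.
With d_HBr + d_NH₃ = 152 cm, d_NH₃ = 152/(1 + 0.4588) = 104.2 cm.
d_HBr = 152 − 104.2 = 47.8 cm.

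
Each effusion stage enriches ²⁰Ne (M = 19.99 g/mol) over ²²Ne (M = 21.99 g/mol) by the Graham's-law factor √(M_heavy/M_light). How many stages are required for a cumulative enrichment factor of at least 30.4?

72

Per stage α = (21.99/19.99)^(1/2) = 1.10005^0.5, giving ln α = 0.04768.
Need α^N ≥ 30.4 ⇒ N ≥ ln(30.4) / ln α = 3.414 / 0.04768 = 71.61.
Minimum whole number of stages: N = 72.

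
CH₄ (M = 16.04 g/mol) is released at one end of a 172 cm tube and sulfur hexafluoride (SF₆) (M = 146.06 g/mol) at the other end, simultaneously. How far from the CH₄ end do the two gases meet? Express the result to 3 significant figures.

In equal time, each gas travels a distance ∝ its rate ∝ 1/√M, so d_CH₄/d_SF₆ = √(M_SF₆/M_CH₄) = √(146.06/16.04) = 3.018.
With d_CH₄ + d_SF₆ = 172 cm, d_SF₆ = 172/(1 + 3.018) = 42.81 cm.
d_CH₄ = 172 − 42.81 = 129 cm.

129 cm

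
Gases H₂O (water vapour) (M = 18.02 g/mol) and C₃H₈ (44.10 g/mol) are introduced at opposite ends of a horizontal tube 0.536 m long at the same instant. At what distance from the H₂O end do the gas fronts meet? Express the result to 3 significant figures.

Distances travelled in equal time are proportional to diffusion rates, so d_H₂O/d_C₃H₈ = √(M_C₃H₈/M_H₂O) = √(44.10/18.02) = 1.564.
With d_H₂O + d_C₃H₈ = 0.536 m, d_C₃H₈ = 0.536/(1 + 1.564) = 0.2090 m.
d_H₂O = 0.536 − 0.2090 = 0.327 m.

0.327 m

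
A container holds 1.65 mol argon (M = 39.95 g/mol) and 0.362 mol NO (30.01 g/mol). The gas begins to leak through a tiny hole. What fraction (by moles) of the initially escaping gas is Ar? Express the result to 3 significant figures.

0.798

Each component's effusion rate ∝ (its partial pressure)·(1/√M) ∝ n_i/√M_i.
So x_Ar in the escaping gas = (n_Ar/√M_Ar) / Σ(n_i/√M_i)
= (1.65/√39.95) / (1.65/√39.95 + 0.362/√30.01) = 0.2611/(0.2611 + 0.06608) = 0.798.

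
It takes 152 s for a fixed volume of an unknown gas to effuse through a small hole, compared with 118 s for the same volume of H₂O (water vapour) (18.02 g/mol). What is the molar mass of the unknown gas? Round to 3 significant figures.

29.9 g/mol

Using Graham's law: t_X/t_H₂O = √(M_X/M_H₂O).
152/118 = 1.288 = √(M_X/18.02)
M_X = 18.02 × 1.288² = 18.02 × 1.659 = 29.9 g/mol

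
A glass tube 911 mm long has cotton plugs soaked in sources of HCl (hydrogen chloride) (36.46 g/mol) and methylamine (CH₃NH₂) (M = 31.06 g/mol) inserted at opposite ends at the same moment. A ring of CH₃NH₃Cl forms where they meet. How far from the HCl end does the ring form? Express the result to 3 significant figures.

437 mm

Graham's law gives d_HCl/d_CH₃NH₂ = rate_HCl/rate_CH₃NH₂ = √(M_CH₃NH₂/M_HCl) = √(31.06/36.46) = 0.9230.
With d_HCl + d_CH₃NH₂ = 911 mm, d_CH₃NH₂ = 911/(1 + 0.9230) = 473.7 mm.
d_HCl = 911 − 473.7 = 437 mm.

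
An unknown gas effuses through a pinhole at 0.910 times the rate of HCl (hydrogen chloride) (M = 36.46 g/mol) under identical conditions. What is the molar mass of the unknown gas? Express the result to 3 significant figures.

44.0 g/mol

From Graham's law, rate_X/rate_HCl = √(M_HCl/M_X).
0.910 = √(36.46/M_X)
M_X = 36.46 / 0.910² = 36.46 / 0.8281 = 44.0 g/mol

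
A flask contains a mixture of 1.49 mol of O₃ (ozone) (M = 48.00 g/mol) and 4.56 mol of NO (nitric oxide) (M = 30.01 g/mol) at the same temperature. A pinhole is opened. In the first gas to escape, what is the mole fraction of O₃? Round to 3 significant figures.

0.205

The effusion rate of species i is ∝ p_i/√M_i ∝ n_i/√M_i.
Mole fraction of O₃ in the effusate = (n_O₃/√M_O₃) / (n_O₃/√M_O₃ + n_NO/√M_NO)
= (1.49/√48.00) / (1.49/√48.00 + 4.56/√30.01) = 0.2151/(0.2151 + 0.8324) = 0.205.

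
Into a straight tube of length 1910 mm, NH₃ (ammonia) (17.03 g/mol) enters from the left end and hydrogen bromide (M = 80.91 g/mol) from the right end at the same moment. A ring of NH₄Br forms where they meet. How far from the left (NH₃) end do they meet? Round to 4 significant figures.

In equal time, each gas travels a distance ∝ its rate ∝ 1/√M, so d_NH₃/d_HBr = √(M_HBr/M_NH₃) = √(80.91/17.03) = 2.180.
With d_NH₃ + d_HBr = 1910 mm, d_HBr = 1910/(1 + 2.180) = 600.7 mm.
d_NH₃ = 1910 − 600.7 = 1309 mm.

1309 mm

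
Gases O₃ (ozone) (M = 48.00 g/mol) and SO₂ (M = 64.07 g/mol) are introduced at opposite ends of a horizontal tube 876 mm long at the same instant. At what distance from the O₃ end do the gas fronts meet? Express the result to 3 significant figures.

470 mm

Graham's law gives d_O₃/d_SO₂ = rate_O₃/rate_SO₂ = √(M_SO₂/M_O₃) = √(64.07/48.00) = 1.155.
With d_O₃ + d_SO₂ = 876 mm, d_SO₂ = 876/(1 + 1.155) = 406.4 mm.
d_O₃ = 876 − 406.4 = 470 mm.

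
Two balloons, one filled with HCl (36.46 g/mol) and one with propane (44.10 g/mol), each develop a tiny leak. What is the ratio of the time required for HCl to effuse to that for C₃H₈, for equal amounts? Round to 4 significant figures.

From Graham's law, t_HCl/t_C₃H₈ = √(M_HCl/M_C₃H₈) = √(36.46/44.10) = √0.8268 = 0.9093.

0.9093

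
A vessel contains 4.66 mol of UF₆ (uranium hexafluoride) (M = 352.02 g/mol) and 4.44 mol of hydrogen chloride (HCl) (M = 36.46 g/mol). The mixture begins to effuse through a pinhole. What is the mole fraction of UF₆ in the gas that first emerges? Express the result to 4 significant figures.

0.2525

Effusion rate of each component ∝ n_i/√M_i (partial pressure × 1/√M).
x_UF₆(eff) = (n_UF₆/√M_UF₆) / (n_UF₆/√M_UF₆ + n_HCl/√M_HCl)
= (4.66/√352.02) / (4.66/√352.02 + 4.44/√36.46) = 0.2484/(0.2484 + 0.7353) = 0.2525.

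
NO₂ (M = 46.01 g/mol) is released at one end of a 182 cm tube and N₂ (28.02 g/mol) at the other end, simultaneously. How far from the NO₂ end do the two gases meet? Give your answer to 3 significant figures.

Distances travelled in equal time are proportional to diffusion rates, so d_NO₂/d_N₂ = √(M_N₂/M_NO₂) = √(28.02/46.01) = 0.7804.
With d_NO₂ + d_N₂ = 182 cm, d_N₂ = 182/(1 + 0.7804) = 102.2 cm.
d_NO₂ = 182 − 102.2 = 79.8 cm.

79.8 cm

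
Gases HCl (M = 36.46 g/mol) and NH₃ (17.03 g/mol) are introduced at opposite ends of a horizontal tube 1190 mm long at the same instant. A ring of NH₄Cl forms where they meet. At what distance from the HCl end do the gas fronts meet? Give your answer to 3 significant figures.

The fronts meet when d_HCl + d_NH₃ = L with d_HCl/d_NH₃ = √(M_NH₃/M_HCl) (Graham's law). Here √(M_NH₃/M_HCl) = √(17.03/36.46) = 0.6834.
With d_HCl + d_NH₃ = 1190 mm, d_NH₃ = 1190/(1 + 0.6834) = 706.9 mm.
d_HCl = 1190 − 706.9 = 483 mm.

483 mm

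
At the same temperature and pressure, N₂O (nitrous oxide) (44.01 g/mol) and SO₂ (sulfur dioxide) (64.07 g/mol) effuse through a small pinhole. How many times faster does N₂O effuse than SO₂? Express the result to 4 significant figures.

Since effusion rate ∝ 1/√M, rate_N₂O/rate_SO₂ = √(M_SO₂/M_N₂O) = √(64.07/44.01) = √1.456 = 1.207.

1.207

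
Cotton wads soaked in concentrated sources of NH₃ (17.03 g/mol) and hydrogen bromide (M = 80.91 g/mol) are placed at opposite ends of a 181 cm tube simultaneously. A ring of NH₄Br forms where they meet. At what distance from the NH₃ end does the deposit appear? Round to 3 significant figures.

124 cm

Graham's law gives d_NH₃/d_HBr = rate_NH₃/rate_HBr = √(M_HBr/M_NH₃) = √(80.91/17.03) = 2.180.
With d_NH₃ + d_HBr = 181 cm, d_HBr = 181/(1 + 2.180) = 56.92 cm.
d_NH₃ = 181 − 56.92 = 124 cm.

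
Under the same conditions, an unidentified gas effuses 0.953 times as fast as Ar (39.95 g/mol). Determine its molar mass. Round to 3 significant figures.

44.0 g/mol

From Graham's law, rate_X/rate_Ar = √(M_Ar/M_X).
0.953 = √(39.95/M_X)
M_X = 39.95 / 0.953² = 39.95 / 0.9082 = 44.0 g/mol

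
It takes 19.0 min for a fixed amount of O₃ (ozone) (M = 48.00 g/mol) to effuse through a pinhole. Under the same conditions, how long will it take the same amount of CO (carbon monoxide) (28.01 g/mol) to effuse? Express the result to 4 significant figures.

14.51 min

By Graham's law, t_CO/t_O₃ = √(M_CO/M_O₃) = √(28.01/48.00) = √0.5835 = 0.7639.
So the time for CO is 19.0 × 0.7639 = 14.51 min.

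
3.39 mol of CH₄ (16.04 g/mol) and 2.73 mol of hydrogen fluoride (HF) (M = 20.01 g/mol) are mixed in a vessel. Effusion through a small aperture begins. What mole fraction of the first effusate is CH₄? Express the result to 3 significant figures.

0.581

Each component's effusion rate ∝ (its partial pressure)·(1/√M) ∝ n_i/√M_i.
x_CH₄(eff) = (n_CH₄/√M_CH₄) / (n_CH₄/√M_CH₄ + n_HF/√M_HF)
= (3.39/√16.04) / (3.39/√16.04 + 2.73/√20.01) = 0.8464/(0.8464 + 0.6103) = 0.581.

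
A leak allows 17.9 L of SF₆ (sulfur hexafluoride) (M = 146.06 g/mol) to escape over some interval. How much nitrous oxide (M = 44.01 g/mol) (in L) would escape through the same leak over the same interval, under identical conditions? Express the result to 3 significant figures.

From Graham's law, rate_N₂O/rate_SF₆ = √(M_SF₆/M_N₂O) = √(146.06/44.01) = √3.319 = 1.822.
So the volume for N₂O is 17.9 × 1.822 = 32.6 L.

32.6 L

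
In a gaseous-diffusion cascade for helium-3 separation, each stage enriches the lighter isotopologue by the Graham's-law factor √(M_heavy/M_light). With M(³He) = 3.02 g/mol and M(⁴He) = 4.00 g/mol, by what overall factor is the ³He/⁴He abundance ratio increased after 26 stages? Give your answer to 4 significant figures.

After 26 stages the ratio has grown by (√(4.00/3.02))^26 = (4.00/3.02)^(26/2).
= 1.32450^13 = 38.61.

38.61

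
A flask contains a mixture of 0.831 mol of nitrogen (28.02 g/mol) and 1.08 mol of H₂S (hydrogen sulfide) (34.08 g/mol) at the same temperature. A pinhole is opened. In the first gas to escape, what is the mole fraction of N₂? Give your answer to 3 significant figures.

Effusion rate of each component ∝ n_i/√M_i (partial pressure × 1/√M).
So x_N₂ in the escaping gas = (n_N₂/√M_N₂) / Σ(n_i/√M_i)
= (0.831/√28.02) / (0.831/√28.02 + 1.08/√34.08) = 0.1570/(0.1570 + 0.1850) = 0.459.

0.459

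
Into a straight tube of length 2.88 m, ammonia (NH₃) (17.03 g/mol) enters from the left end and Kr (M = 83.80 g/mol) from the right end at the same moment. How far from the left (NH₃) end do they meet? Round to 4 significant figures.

1.985 m

Distances travelled in equal time are proportional to diffusion rates, so d_NH₃/d_Kr = √(M_Kr/M_NH₃) = √(83.80/17.03) = 2.218.
With d_NH₃ + d_Kr = 2.88 m, d_Kr = 2.88/(1 + 2.218) = 0.8949 m.
d_NH₃ = 2.88 − 0.8949 = 1.985 m.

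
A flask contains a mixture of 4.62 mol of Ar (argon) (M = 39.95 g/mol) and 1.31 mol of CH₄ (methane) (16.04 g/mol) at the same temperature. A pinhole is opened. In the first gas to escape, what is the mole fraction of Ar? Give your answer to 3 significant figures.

0.691

Each component's effusion rate ∝ (its partial pressure)·(1/√M) ∝ n_i/√M_i.
So x_Ar in the escaping gas = (n_Ar/√M_Ar) / Σ(n_i/√M_i)
= (4.62/√39.95) / (4.62/√39.95 + 1.31/√16.04) = 0.7309/(0.7309 + 0.3271) = 0.691.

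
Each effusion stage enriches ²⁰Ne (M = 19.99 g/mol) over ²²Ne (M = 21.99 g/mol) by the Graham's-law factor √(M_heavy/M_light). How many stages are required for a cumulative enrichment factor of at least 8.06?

Single-stage factor α = √(21.99/19.99), so ln α = ½ ln(1.10005) = 0.04768.
Need α^N ≥ 8.06 ⇒ N ≥ ln(8.06) / ln α = 2.087 / 0.04768 = 43.77.
Minimum whole number of stages: N = 44.

44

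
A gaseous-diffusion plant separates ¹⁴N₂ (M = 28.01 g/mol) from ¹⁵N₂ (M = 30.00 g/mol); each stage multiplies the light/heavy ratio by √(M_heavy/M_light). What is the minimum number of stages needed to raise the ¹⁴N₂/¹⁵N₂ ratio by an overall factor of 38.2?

Per stage α = (30.00/28.01)^(1/2) = 1.07105^0.5, giving ln α = 0.03432.
Need α^N ≥ 38.2 ⇒ N ≥ ln(38.2) / ln α = 3.643 / 0.03432 = 106.15.
So at least 107 stages are needed.

107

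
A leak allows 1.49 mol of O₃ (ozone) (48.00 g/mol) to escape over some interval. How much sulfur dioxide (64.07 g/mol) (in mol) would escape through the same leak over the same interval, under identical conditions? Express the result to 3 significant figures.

By Graham's law, rate_SO₂/rate_O₃ = √(M_O₃/M_SO₂) = √(48.00/64.07) = √0.7492 = 0.8656.
So the amount for SO₂ is 1.49 × 0.8656 = 1.29 mol.

1.29 mol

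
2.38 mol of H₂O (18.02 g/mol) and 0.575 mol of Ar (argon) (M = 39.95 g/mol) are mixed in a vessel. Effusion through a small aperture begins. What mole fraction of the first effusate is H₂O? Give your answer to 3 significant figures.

0.860

Effusion rate of each component ∝ n_i/√M_i (partial pressure × 1/√M).
x_H₂O(eff) = (n_H₂O/√M_H₂O) / (n_H₂O/√M_H₂O + n_Ar/√M_Ar)
= (2.38/√18.02) / (2.38/√18.02 + 0.575/√39.95) = 0.5607/(0.5607 + 0.09097) = 0.860.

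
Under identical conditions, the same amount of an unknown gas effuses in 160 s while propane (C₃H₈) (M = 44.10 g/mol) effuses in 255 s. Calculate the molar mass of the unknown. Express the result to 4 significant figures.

17.36 g/mol

Since effusion rate ∝ 1/√M, t_X/t_C₃H₈ = √(M_X/M_C₃H₈).
160/255 = 0.6275 = √(M_X/44.10)
M_X = 44.10 × 0.6275² = 44.10 × 0.3937 = 17.36 g/mol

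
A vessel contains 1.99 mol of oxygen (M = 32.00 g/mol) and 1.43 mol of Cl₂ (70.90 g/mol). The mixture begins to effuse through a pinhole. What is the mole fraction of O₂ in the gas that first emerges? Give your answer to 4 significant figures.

0.6744

The effusion rate of species i is ∝ p_i/√M_i ∝ n_i/√M_i.
So x_O₂ in the escaping gas = (n_O₂/√M_O₂) / Σ(n_i/√M_i)
= (1.99/√32.00) / (1.99/√32.00 + 1.43/√70.90) = 0.3518/(0.3518 + 0.1698) = 0.6744.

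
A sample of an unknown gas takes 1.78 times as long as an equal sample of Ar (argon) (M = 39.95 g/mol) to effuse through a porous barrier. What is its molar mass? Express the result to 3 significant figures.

By Graham's law, t_X/t_Ar = √(M_X/M_Ar).
1.78 = √(M_X/39.95)
M_X = 39.95 × 1.78² = 39.95 × 3.168 = 127 g/mol

127 g/mol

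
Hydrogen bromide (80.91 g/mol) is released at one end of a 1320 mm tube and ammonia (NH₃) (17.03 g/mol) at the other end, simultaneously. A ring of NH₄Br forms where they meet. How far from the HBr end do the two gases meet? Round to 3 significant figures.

415 mm

The fronts meet when d_HBr + d_NH₃ = L with d_HBr/d_NH₃ = √(M_NH₃/M_HBr) (Graham's law). Here √(M_NH₃/M_HBr) = √(17.03/80.91) = 0.4588.
With d_HBr + d_NH₃ = 1320 mm, d_NH₃ = 1320/(1 + 0.4588) = 904.9 mm.
d_HBr = 1320 − 904.9 = 415 mm.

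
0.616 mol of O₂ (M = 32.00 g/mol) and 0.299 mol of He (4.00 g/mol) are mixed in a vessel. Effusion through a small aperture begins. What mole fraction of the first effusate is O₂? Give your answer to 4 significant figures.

Each component's effusion rate ∝ (its partial pressure)·(1/√M) ∝ n_i/√M_i.
x_O₂(eff) = (n_O₂/√M_O₂) / (n_O₂/√M_O₂ + n_He/√M_He)
= (0.616/√32.00) / (0.616/√32.00 + 0.299/√4.00) = 0.1089/(0.1089 + 0.1495) = 0.4214.

0.4214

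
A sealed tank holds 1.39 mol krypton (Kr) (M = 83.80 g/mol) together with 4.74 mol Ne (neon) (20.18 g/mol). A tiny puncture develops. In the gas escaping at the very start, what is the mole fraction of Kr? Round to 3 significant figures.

Rate_i ∝ x_i/√M_i (Graham's law weighted by mole fraction), so the effusate composition follows n_i/√M_i.
So x_Kr in the escaping gas = (n_Kr/√M_Kr) / Σ(n_i/√M_i)
= (1.39/√83.80) / (1.39/√83.80 + 4.74/√20.18) = 0.1518/(0.1518 + 1.055) = 0.126.

0.126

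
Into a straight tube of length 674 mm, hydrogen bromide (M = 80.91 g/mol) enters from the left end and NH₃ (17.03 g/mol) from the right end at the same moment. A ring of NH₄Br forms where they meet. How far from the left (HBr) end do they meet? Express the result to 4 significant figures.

212.0 mm

Distances travelled in equal time are proportional to diffusion rates, so d_HBr/d_NH₃ = √(M_NH₃/M_HBr) = √(17.03/80.91) = 0.4588.
With d_HBr + d_NH₃ = 674 mm, d_NH₃ = 674/(1 + 0.4588) = 462.0 mm.
d_HBr = 674 − 462.0 = 212.0 mm.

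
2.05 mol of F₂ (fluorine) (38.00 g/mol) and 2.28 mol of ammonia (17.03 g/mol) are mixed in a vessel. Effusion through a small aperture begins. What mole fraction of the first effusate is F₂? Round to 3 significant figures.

The effusion rate of species i is ∝ p_i/√M_i ∝ n_i/√M_i.
x_F₂(eff) = (n_F₂/√M_F₂) / (n_F₂/√M_F₂ + n_NH₃/√M_NH₃)
= (2.05/√38.00) / (2.05/√38.00 + 2.28/√17.03) = 0.3326/(0.3326 + 0.5525) = 0.376.

0.376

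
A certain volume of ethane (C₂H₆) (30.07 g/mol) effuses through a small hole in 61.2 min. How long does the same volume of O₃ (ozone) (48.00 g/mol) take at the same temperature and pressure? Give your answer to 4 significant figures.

Graham's law gives t_O₃/t_C₂H₆ = √(M_O₃/M_C₂H₆) = √(48.00/30.07) = √1.596 = 1.263.
So the time for O₃ is 61.2 × 1.263 = 77.32 min.

77.32 min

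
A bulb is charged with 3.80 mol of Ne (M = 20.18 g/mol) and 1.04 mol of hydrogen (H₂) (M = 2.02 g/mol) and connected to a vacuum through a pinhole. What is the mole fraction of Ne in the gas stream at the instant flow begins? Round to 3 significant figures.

0.536

Effusion rate of each component ∝ n_i/√M_i (partial pressure × 1/√M).
So x_Ne in the escaping gas = (n_Ne/√M_Ne) / Σ(n_i/√M_i)
= (3.80/√20.18) / (3.80/√20.18 + 1.04/√2.02) = 0.8459/(0.8459 + 0.7317) = 0.536.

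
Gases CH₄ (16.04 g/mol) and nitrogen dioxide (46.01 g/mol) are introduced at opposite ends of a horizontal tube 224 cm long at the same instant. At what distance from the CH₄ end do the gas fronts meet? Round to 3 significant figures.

141 cm

In equal time, each gas travels a distance ∝ its rate ∝ 1/√M, so d_CH₄/d_NO₂ = √(M_NO₂/M_CH₄) = √(46.01/16.04) = 1.694.
With d_CH₄ + d_NO₂ = 224 cm, d_NO₂ = 224/(1 + 1.694) = 83.16 cm.
d_CH₄ = 224 − 83.16 = 141 cm.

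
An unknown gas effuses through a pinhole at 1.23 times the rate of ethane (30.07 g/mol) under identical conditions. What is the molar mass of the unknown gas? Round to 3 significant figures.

19.9 g/mol

Since effusion rate ∝ 1/√M, rate_X/rate_C₂H₆ = √(M_C₂H₆/M_X).
1.23 = √(30.07/M_X)
M_X = 30.07 / 1.23² = 30.07 / 1.513 = 19.9 g/mol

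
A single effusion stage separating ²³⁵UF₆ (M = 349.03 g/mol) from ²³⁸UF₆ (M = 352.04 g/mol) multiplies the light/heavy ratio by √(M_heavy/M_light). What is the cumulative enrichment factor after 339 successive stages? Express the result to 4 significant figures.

Each stage multiplies the ratio by α = √(352.04/349.03), so after 339 stages the overall factor is α^339 = (352.04/349.03)^(339/2).
= 1.00862^(339/2) = 4.287.

4.287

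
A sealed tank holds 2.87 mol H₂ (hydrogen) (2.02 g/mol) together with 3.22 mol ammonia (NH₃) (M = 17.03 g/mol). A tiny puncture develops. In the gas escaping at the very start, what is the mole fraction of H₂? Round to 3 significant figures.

Effusion rate of each component ∝ n_i/√M_i (partial pressure × 1/√M).
Mole fraction of H₂ in the effusate = (n_H₂/√M_H₂) / (n_H₂/√M_H₂ + n_NH₃/√M_NH₃)
= (2.87/√2.02) / (2.87/√2.02 + 3.22/√17.03) = 2.019/(2.019 + 0.7803) = 0.721.

0.721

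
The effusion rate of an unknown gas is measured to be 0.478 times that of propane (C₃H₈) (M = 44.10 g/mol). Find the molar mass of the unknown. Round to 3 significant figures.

Using Graham's law: rate_X/rate_C₃H₈ = √(M_C₃H₈/M_X).
0.478 = √(44.10/M_X)
M_X = 44.10 / 0.478² = 44.10 / 0.2285 = 193 g/mol

193 g/mol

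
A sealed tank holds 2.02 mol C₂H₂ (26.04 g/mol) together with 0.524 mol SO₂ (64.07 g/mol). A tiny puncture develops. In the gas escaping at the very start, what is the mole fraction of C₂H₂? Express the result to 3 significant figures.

0.858

Rate_i ∝ x_i/√M_i (Graham's law weighted by mole fraction), so the effusate composition follows n_i/√M_i.
Mole fraction of C₂H₂ in the effusate = (n_C₂H₂/√M_C₂H₂) / (n_C₂H₂/√M_C₂H₂ + n_SO₂/√M_SO₂)
= (2.02/√26.04) / (2.02/√26.04 + 0.524/√64.07) = 0.3959/(0.3959 + 0.06546) = 0.858.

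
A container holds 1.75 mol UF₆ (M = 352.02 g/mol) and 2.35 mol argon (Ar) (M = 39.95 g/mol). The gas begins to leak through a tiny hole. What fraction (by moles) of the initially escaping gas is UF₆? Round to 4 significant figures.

0.2006

The effusion rate of species i is ∝ p_i/√M_i ∝ n_i/√M_i.
So x_UF₆ in the escaping gas = (n_UF₆/√M_UF₆) / Σ(n_i/√M_i)
= (1.75/√352.02) / (1.75/√352.02 + 2.35/√39.95) = 0.09327/(0.09327 + 0.3718) = 0.2006.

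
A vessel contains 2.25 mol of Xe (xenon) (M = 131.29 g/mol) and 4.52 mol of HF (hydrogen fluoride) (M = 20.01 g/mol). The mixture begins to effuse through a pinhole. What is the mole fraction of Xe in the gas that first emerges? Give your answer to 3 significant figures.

Each component's effusion rate ∝ (its partial pressure)·(1/√M) ∝ n_i/√M_i.
So x_Xe in the escaping gas = (n_Xe/√M_Xe) / Σ(n_i/√M_i)
= (2.25/√131.29) / (2.25/√131.29 + 4.52/√20.01) = 0.1964/(0.1964 + 1.010) = 0.163.

0.163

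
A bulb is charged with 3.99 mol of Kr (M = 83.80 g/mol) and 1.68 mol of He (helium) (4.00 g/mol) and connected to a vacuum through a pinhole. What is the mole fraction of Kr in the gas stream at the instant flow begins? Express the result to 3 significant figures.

0.342

Rate_i ∝ x_i/√M_i (Graham's law weighted by mole fraction), so the effusate composition follows n_i/√M_i.
So x_Kr in the escaping gas = (n_Kr/√M_Kr) / Σ(n_i/√M_i)
= (3.99/√83.80) / (3.99/√83.80 + 1.68/√4.00) = 0.4359/(0.4359 + 0.8400) = 0.342.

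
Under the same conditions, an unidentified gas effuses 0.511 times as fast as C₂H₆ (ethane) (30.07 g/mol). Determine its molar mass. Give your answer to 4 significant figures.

By Graham's law, rate_X/rate_C₂H₆ = √(M_C₂H₆/M_X).
0.511 = √(30.07/M_X)
M_X = 30.07 / 0.511² = 30.07 / 0.2611 = 115.2 g/mol

115.2 g/mol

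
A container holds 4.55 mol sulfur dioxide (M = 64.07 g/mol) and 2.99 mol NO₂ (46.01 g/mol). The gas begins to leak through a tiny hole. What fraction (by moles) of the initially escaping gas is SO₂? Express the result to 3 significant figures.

Rate_i ∝ x_i/√M_i (Graham's law weighted by mole fraction), so the effusate composition follows n_i/√M_i.
So x_SO₂ in the escaping gas = (n_SO₂/√M_SO₂) / Σ(n_i/√M_i)
= (4.55/√64.07) / (4.55/√64.07 + 2.99/√46.01) = 0.5684/(0.5684 + 0.4408) = 0.563.

0.563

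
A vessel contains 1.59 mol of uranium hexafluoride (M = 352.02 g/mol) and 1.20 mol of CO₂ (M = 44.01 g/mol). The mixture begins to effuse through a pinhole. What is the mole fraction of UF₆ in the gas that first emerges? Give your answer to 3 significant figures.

Rate_i ∝ x_i/√M_i (Graham's law weighted by mole fraction), so the effusate composition follows n_i/√M_i.
Mole fraction of UF₆ in the effusate = (n_UF₆/√M_UF₆) / (n_UF₆/√M_UF₆ + n_CO₂/√M_CO₂)
= (1.59/√352.02) / (1.59/√352.02 + 1.20/√44.01) = 0.08474/(0.08474 + 0.1809) = 0.319.

0.319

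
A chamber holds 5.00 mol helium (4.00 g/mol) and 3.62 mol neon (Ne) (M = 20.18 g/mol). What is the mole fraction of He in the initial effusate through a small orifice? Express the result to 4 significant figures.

Rate_i ∝ x_i/√M_i (Graham's law weighted by mole fraction), so the effusate composition follows n_i/√M_i.
Mole fraction of He in the effusate = (n_He/√M_He) / (n_He/√M_He + n_Ne/√M_Ne)
= (5.00/√4.00) / (5.00/√4.00 + 3.62/√20.18) = 2.500/(2.500 + 0.8058) = 0.7562.

0.7562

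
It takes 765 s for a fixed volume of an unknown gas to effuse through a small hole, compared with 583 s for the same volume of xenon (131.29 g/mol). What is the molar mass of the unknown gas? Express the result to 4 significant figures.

226.1 g/mol

From Graham's law, t_X/t_Xe = √(M_X/M_Xe).
765/583 = 1.312 = √(M_X/131.29)
M_X = 131.29 × 1.312² = 131.29 × 1.722 = 226.1 g/mol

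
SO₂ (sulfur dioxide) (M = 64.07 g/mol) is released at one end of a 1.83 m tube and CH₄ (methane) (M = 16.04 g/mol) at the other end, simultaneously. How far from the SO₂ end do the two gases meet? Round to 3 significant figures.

In equal time, each gas travels a distance ∝ its rate ∝ 1/√M, so d_SO₂/d_CH₄ = √(M_CH₄/M_SO₂) = √(16.04/64.07) = 0.5004.
With d_SO₂ + d_CH₄ = 1.83 m, d_CH₄ = 1.83/(1 + 0.5004) = 1.220 m.
d_SO₂ = 1.83 − 1.220 = 0.610 m.

0.610 m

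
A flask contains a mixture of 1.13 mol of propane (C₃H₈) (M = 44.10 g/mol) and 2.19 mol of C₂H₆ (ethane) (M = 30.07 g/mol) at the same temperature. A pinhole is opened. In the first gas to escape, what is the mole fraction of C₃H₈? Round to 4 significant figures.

0.2988

The effusion rate of species i is ∝ p_i/√M_i ∝ n_i/√M_i.
Mole fraction of C₃H₈ in the effusate = (n_C₃H₈/√M_C₃H₈) / (n_C₃H₈/√M_C₃H₈ + n_C₂H₆/√M_C₂H₆)
= (1.13/√44.10) / (1.13/√44.10 + 2.19/√30.07) = 0.1702/(0.1702 + 0.3994) = 0.2988.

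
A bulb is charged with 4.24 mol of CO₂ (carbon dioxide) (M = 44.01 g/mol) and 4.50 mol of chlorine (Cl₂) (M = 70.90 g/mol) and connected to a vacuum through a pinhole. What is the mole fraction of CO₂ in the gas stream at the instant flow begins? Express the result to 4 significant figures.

0.5446

Rate_i ∝ x_i/√M_i (Graham's law weighted by mole fraction), so the effusate composition follows n_i/√M_i.
x_CO₂(eff) = (n_CO₂/√M_CO₂) / (n_CO₂/√M_CO₂ + n_Cl₂/√M_Cl₂)
= (4.24/√44.01) / (4.24/√44.01 + 4.50/√70.90) = 0.6391/(0.6391 + 0.5344) = 0.5446.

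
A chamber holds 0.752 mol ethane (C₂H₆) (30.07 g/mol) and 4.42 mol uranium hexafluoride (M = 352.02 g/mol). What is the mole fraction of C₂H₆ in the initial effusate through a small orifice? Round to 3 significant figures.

0.368

Rate_i ∝ x_i/√M_i (Graham's law weighted by mole fraction), so the effusate composition follows n_i/√M_i.
x_C₂H₆(eff) = (n_C₂H₆/√M_C₂H₆) / (n_C₂H₆/√M_C₂H₆ + n_UF₆/√M_UF₆)
= (0.752/√30.07) / (0.752/√30.07 + 4.42/√352.02) = 0.1371/(0.1371 + 0.2356) = 0.368.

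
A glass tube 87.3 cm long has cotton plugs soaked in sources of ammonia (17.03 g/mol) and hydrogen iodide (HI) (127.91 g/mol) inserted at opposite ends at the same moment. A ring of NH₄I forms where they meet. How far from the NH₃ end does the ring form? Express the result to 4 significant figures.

In equal time, each gas travels a distance ∝ its rate ∝ 1/√M, so d_NH₃/d_HI = √(M_HI/M_NH₃) = √(127.91/17.03) = 2.741.
With d_NH₃ + d_HI = 87.3 cm, d_HI = 87.3/(1 + 2.741) = 23.34 cm.
d_NH₃ = 87.3 − 23.34 = 63.96 cm.

63.96 cm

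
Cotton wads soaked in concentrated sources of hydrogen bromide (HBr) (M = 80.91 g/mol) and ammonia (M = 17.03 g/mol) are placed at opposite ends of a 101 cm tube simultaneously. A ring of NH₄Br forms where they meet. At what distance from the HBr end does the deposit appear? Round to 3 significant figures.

Distances travelled in equal time are proportional to diffusion rates, so d_HBr/d_NH₃ = √(M_NH₃/M_HBr) = √(17.03/80.91) = 0.4588.
With d_HBr + d_NH₃ = 101 cm, d_NH₃ = 101/(1 + 0.4588) = 69.24 cm.
d_HBr = 101 − 69.24 = 31.8 cm.

31.8 cm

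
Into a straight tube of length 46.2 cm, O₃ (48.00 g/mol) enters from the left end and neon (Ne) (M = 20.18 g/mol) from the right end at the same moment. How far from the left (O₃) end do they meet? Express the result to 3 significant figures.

Graham's law gives d_O₃/d_Ne = rate_O₃/rate_Ne = √(M_Ne/M_O₃) = √(20.18/48.00) = 0.6484.
With d_O₃ + d_Ne = 46.2 cm, d_Ne = 46.2/(1 + 0.6484) = 28.03 cm.
d_O₃ = 46.2 − 28.03 = 18.2 cm.

18.2 cm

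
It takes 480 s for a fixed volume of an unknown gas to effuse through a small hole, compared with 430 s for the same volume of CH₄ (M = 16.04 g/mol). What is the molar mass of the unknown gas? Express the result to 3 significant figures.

Since effusion rate ∝ 1/√M, t_X/t_CH₄ = √(M_X/M_CH₄).
480/430 = 1.116 = √(M_X/16.04)
M_X = 16.04 × 1.116² = 16.04 × 1.246 = 20.0 g/mol

20.0 g/mol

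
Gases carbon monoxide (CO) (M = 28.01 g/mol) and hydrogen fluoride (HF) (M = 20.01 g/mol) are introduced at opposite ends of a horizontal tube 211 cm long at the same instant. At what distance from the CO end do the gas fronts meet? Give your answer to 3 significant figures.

96.7 cm

In equal time, each gas travels a distance ∝ its rate ∝ 1/√M, so d_CO/d_HF = √(M_HF/M_CO) = √(20.01/28.01) = 0.8452.
With d_CO + d_HF = 211 cm, d_HF = 211/(1 + 0.8452) = 114.3 cm.
d_CO = 211 − 114.3 = 96.7 cm.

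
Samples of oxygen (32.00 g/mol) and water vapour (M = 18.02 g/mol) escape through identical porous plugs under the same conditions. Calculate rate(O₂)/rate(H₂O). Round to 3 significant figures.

Using Graham's law: rate_O₂/rate_H₂O = √(M_H₂O/M_O₂) = √(18.02/32.00) = √0.5631 = 0.750.

0.750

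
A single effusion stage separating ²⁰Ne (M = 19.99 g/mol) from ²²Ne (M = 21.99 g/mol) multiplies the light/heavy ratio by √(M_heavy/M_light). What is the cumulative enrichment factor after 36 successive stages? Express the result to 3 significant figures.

5.56

Overall factor = α^36 with α = √(21.99/19.99), i.e. (21.99/19.99)^(36/2).
= 1.10005^18 = 5.56.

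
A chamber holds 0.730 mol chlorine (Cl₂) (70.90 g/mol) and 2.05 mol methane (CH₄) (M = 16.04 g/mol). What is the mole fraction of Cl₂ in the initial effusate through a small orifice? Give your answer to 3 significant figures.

0.145

Each component's effusion rate ∝ (its partial pressure)·(1/√M) ∝ n_i/√M_i.
Mole fraction of Cl₂ in the effusate = (n_Cl₂/√M_Cl₂) / (n_Cl₂/√M_Cl₂ + n_CH₄/√M_CH₄)
= (0.730/√70.90) / (0.730/√70.90 + 2.05/√16.04) = 0.08670/(0.08670 + 0.5119) = 0.145.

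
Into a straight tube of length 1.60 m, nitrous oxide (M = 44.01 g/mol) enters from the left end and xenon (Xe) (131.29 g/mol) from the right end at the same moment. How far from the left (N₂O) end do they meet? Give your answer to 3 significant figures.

In equal time, each gas travels a distance ∝ its rate ∝ 1/√M, so d_N₂O/d_Xe = √(M_Xe/M_N₂O) = √(131.29/44.01) = 1.727.
With d_N₂O + d_Xe = 1.60 m, d_Xe = 1.60/(1 + 1.727) = 0.5867 m.
d_N₂O = 1.60 − 0.5867 = 1.01 m.

1.01 m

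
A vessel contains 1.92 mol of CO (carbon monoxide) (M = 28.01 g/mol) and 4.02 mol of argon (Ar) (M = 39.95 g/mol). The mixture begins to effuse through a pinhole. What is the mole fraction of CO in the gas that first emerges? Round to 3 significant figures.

Each component's effusion rate ∝ (its partial pressure)·(1/√M) ∝ n_i/√M_i.
So x_CO in the escaping gas = (n_CO/√M_CO) / Σ(n_i/√M_i)
= (1.92/√28.01) / (1.92/√28.01 + 4.02/√39.95) = 0.3628/(0.3628 + 0.6360) = 0.363.

0.363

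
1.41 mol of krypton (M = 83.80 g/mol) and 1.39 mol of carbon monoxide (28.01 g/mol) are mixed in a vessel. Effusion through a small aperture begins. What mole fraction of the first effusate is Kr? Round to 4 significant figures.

Each component's effusion rate ∝ (its partial pressure)·(1/√M) ∝ n_i/√M_i.
So x_Kr in the escaping gas = (n_Kr/√M_Kr) / Σ(n_i/√M_i)
= (1.41/√83.80) / (1.41/√83.80 + 1.39/√28.01) = 0.1540/(0.1540 + 0.2626) = 0.3697.

0.3697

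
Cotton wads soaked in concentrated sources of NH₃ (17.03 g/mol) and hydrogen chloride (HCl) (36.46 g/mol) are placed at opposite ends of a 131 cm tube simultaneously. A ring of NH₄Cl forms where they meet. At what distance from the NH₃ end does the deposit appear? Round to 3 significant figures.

In equal time, each gas travels a distance ∝ its rate ∝ 1/√M, so d_NH₃/d_HCl = √(M_HCl/M_NH₃) = √(36.46/17.03) = 1.463.
With d_NH₃ + d_HCl = 131 cm, d_HCl = 131/(1 + 1.463) = 53.18 cm.
d_NH₃ = 131 − 53.18 = 77.8 cm.

77.8 cm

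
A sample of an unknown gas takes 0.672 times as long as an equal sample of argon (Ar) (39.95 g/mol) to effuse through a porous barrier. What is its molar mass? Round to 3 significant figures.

By Graham's law, t_X/t_Ar = √(M_X/M_Ar).
0.672 = √(M_X/39.95)
M_X = 39.95 × 0.672² = 39.95 × 0.4516 = 18.0 g/mol

18.0 g/mol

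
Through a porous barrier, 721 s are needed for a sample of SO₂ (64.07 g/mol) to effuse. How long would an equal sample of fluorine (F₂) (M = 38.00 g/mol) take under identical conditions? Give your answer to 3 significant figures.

555 s

By Graham's law, t_F₂/t_SO₂ = √(M_F₂/M_SO₂) = √(38.00/64.07) = √0.5931 = 0.7701.
So the time for F₂ is 721 × 0.7701 = 555 s.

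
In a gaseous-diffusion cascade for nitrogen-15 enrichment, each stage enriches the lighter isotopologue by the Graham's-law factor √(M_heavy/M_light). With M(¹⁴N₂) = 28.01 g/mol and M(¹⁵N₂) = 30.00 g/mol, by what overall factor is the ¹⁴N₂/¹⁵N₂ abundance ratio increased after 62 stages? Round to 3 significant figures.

8.40

The single-stage factor is √(M_heavy/M_light), so 62 stages give [√(30.00/28.01)]^62 = (30.00/28.01)^(62/2).
= 1.07105^31 = 8.40.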